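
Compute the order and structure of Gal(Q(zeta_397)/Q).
|Gal(Q(zeta_397)/Q)| = phi(397) = 396; group ≅ (Z/397Z)^* ≅ Z/396Z

The n-th cyclotomic polynomial Φ_397(x) is the minimal polynomial of zeta_397 over Q and has degree phi(397) = 396. So Q(zeta_397) is a degree-396 Galois extension with Galois group (Z/397Z)^*. (Z/397Z)^* is cyclic since 397 is an odd prime power (or 4). Hence Gal(Q(zeta_397)/Q) ≅ Z/396Z.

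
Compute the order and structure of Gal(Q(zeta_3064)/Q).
|Gal(Q(zeta_3064)/Q)| = phi(3064) = 1528; group ≅ (Z/3064Z)^* ≅ Z/2Z × Z/2Z × Z/382Z

The n-th cyclotomic polynomial Φ_3064(x) is the minimal polynomial of zeta_3064 over Q and has degree phi(3064) = 1528. So Q(zeta_3064) is a degree-1528 Galois extension with Galois group (Z/3064Z)^*. By CRT, (Z/3064Z)^* ≅ (Z/8Z)^* × (Z/383Z)^*. Each prime-power unit group is (Z/8Z)^* ≅ Z/2Z × Z/2Z; (Z/383Z)^* ≅ Z/382Z. Hence Gal(Q(zeta_3064)/Q) ≅ Z/2Z × Z/2Z × Z/382Z.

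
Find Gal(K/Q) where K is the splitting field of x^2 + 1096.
Gal(K/Q) = Z/2Z (cyclic of order 2)

x^2 + 1096 is irreducible over Q since -1096 is not a rational square. The splitting field Q(sqrt(-1096)) has degree 2 over Q, and its unique nontrivial automorphism is sqrt(-1096) ↦ -sqrt(-1096). Hence Gal(Q(sqrt(-1096))/Q) = Z/2Z.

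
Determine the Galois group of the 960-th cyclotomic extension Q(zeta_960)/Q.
|Gal(Q(zeta_960)/Q)| = phi(960) = 256; group ≅ (Z/960Z)^* ≅ Z/2Z × Z/2Z × Z/4Z × Z/16Z

The n-th cyclotomic polynomial Φ_960(x) is the minimal polynomial of zeta_960 over Q and has degree phi(960) = 256. So Q(zeta_960) is a degree-256 Galois extension with Galois group (Z/960Z)^*. By CRT, (Z/960Z)^* ≅ (Z/64Z)^* × (Z/3Z)^* × (Z/5Z)^*. Each prime-power unit group is (Z/64Z)^* ≅ Z/2Z × Z/16Z; (Z/3Z)^* ≅ Z/2Z; (Z/5Z)^* ≅ Z/4Z. Hence Gal(Q(zeta_960)/Q) ≅ Z/2Z × Z/2Z × Z/4Z × Z/16Z.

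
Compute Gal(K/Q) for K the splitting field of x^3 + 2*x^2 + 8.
Gal(K/Q) = S_3 (symmetric group of order 6)

Compute the discriminant of x^3 + (2)*x^2 + (0)*x + (8): Δ = -1984. Since Δ is not a rational square, the Galois group is not contained in A_3; it must be the full S_3 (irreducibility of the cubic rules out anything smaller).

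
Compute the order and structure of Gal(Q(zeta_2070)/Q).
|Gal(Q(zeta_2070)/Q)| = phi(2070) = 528; group ≅ (Z/2070Z)^* ≅ Z/4Z × Z/6Z × Z/22Z

The n-th cyclotomic polynomial Φ_2070(x) is the minimal polynomial of zeta_2070 over Q and has degree phi(2070) = 528. So Q(zeta_2070) is a degree-528 Galois extension with Galois group (Z/2070Z)^*. By CRT, (Z/2070Z)^* ≅ (Z/2Z)^* × (Z/9Z)^* × (Z/5Z)^* × (Z/23Z)^*. Each prime-power unit group is (Z/2Z)^* ≅ trivial group (order 1); (Z/9Z)^* ≅ Z/6Z; (Z/5Z)^* ≅ Z/4Z; (Z/23Z)^* ≅ Z/22Z. Hence Gal(Q(zeta_2070)/Q) ≅ Z/4Z × Z/6Z × Z/22Z.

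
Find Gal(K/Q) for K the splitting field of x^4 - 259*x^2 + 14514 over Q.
Gal(K/Q) = V_4 (Klein four-group, Z/2Z × Z/2Z)

f factors as (x^2 - 82)(x^2 - 177), so the splitting field is K = Q(sqrt(82), sqrt(177)). The elements 82, 177, 14514 are all non-squares in Q, so sqrt(82) and sqrt(177) generate independent quadratic extensions. Thus [K:Q] = 4 and Gal(K/Q) is generated by the two order-2 automorphisms sqrt(82) ↦ -sqrt(82) and sqrt(177) ↦ -sqrt(177), giving V_4.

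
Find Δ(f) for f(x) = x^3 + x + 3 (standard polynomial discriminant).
Δ = -247

For a depressed cubic x^3 + p x + q the discriminant is Δ = -4 p^3 - 27 q^2 = -4*(1)^3 - 27*(3)^2 = -4 - 243 = -247.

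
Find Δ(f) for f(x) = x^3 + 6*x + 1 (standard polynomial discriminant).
Δ = -891

For a depressed cubic x^3 + p x + q the discriminant is Δ = -4 p^3 - 27 q^2 = -4*(6)^3 - 27*(1)^2 = -864 - 27 = -891.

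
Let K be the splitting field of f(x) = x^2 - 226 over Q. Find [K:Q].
[K:Q] = 2

The polynomial x^2 - 226 is irreducible over Q since 226 is not a perfect square. Its splitting field is Q(sqrt(226)), which has degree 2 over Q.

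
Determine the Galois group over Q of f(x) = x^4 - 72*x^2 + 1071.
Gal(K/Q) = V_4 (Klein four-group, Z/2Z × Z/2Z)

f factors as (x^2 - 21)(x^2 - 51), so the splitting field is K = Q(sqrt(21), sqrt(51)). The elements 21, 51, 1071 are all non-squares in Q, so sqrt(21) and sqrt(51) generate independent quadratic extensions. Thus [K:Q] = 4 and Gal(K/Q) is generated by the two order-2 automorphisms sqrt(21) ↦ -sqrt(21) and sqrt(51) ↦ -sqrt(51), giving V_4.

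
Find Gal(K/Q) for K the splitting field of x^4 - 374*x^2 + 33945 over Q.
Gal(K/Q) = V_4 (Klein four-group, Z/2Z × Z/2Z)

f factors as (x^2 - 155)(x^2 - 219), so the splitting field is K = Q(sqrt(155), sqrt(219)). The elements 155, 219, 33945 are all non-squares in Q, so sqrt(155) and sqrt(219) generate independent quadratic extensions. Thus [K:Q] = 4 and Gal(K/Q) is generated by the two order-2 automorphisms sqrt(155) ↦ -sqrt(155) and sqrt(219) ↦ -sqrt(219), giving V_4.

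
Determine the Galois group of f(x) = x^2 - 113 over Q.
Gal(K/Q) = Z/2Z (cyclic of order 2)

x^2 - 113 is irreducible over Q since 113 is not a rational square. The splitting field Q(sqrt(113)) has degree 2 over Q, and its unique nontrivial automorphism is sqrt(113) ↦ -sqrt(113). Hence Gal(Q(sqrt(113))/Q) = Z/2Z.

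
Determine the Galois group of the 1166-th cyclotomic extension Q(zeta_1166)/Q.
|Gal(Q(zeta_1166)/Q)| = phi(1166) = 520; group ≅ (Z/1166Z)^* ≅ Z/10Z × Z/52Z

The n-th cyclotomic polynomial Φ_1166(x) is the minimal polynomial of zeta_1166 over Q and has degree phi(1166) = 520. So Q(zeta_1166) is a degree-520 Galois extension with Galois group (Z/1166Z)^*. By CRT, (Z/1166Z)^* ≅ (Z/2Z)^* × (Z/11Z)^* × (Z/53Z)^*. Each prime-power unit group is (Z/2Z)^* ≅ trivial group (order 1); (Z/11Z)^* ≅ Z/10Z; (Z/53Z)^* ≅ Z/52Z. Hence Gal(Q(zeta_1166)/Q) ≅ Z/10Z × Z/52Z.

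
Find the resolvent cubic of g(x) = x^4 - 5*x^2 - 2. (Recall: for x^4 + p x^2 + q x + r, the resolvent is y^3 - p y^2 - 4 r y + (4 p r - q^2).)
h(y) = y^3 + 5*y^2 + 8*y + 40

Identify coefficients: p = -5, q = 0, r = -2.
Plug into h(y) = y^3 - p y^2 - 4 r y + (4 p r - q^2):
  h(y) = y^3 - (-5) y^2 - 4*(-2) y + (4*(-5)*(-2) - (0)^2)
       = y^3 + (5) y^2 + (8) y + (40).
Simplifying: h(y) = y^3 + 5*y^2 + 8*y + 40.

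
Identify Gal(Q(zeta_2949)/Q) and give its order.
|Gal(Q(zeta_2949)/Q)| = phi(2949) = 1964; group ≅ (Z/2949Z)^* ≅ Z/2Z × Z/982Z

The n-th cyclotomic polynomial Φ_2949(x) is the minimal polynomial of zeta_2949 over Q and has degree phi(2949) = 1964. So Q(zeta_2949) is a degree-1964 Galois extension with Galois group (Z/2949Z)^*. By CRT, (Z/2949Z)^* ≅ (Z/3Z)^* × (Z/983Z)^*. Each prime-power unit group is (Z/3Z)^* ≅ Z/2Z; (Z/983Z)^* ≅ Z/982Z. Hence Gal(Q(zeta_2949)/Q) ≅ Z/2Z × Z/982Z.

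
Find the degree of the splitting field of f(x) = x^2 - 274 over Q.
[K:Q] = 2

The polynomial x^2 - 274 is irreducible over Q since 274 is not a perfect square. Its splitting field is Q(sqrt(274)), which has degree 2 over Q.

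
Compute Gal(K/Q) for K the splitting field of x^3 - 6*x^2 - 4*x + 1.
Gal(K/Q) = S_3 (symmetric group of order 6)

Compute the discriminant of x^3 + (-6)*x^2 + (-4)*x + (1): Δ = 2101. Since Δ is not a rational square, the Galois group is not contained in A_3; it must be the full S_3 (irreducibility of the cubic rules out anything smaller).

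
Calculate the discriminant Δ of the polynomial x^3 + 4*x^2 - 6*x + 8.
Δ = -5792

For x^3 + a x^2 + b x + c the discriminant is Δ = 18 a b c - 4 a^3 c + a^2 b^2 - 4 b^3 - 27 c^2.
Plug a = 4, b = -6, c = 8:
  18*(4)*(-6)*(8) - 4*(4)^3*(8) + (4)^2*(-6)^2 - 4*(-6)^3 - 27*(8)^2
  = -3456 + (-2048) + 576 + (864) + (-1728)
  = -5792.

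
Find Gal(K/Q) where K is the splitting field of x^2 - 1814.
Gal(K/Q) = Z/2Z (cyclic of order 2)

x^2 - 1814 is irreducible over Q since 1814 is not a rational square. The splitting field Q(sqrt(1814)) has degree 2 over Q, and its unique nontrivial automorphism is sqrt(1814) ↦ -sqrt(1814). Hence Gal(Q(sqrt(1814))/Q) = Z/2Z.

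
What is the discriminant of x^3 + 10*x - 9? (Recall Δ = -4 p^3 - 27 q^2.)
Δ = -6187

For a depressed cubic x^3 + p x + q the discriminant is Δ = -4 p^3 - 27 q^2 = -4*(10)^3 - 27*(-9)^2 = -4000 - 2187 = -6187.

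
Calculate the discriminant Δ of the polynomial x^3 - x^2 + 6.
Δ = -948

For x^3 + a x^2 + b x + c the discriminant is Δ = 18 a b c - 4 a^3 c + a^2 b^2 - 4 b^3 - 27 c^2.
Plug a = -1, b = 0, c = 6:
  18*(-1)*(0)*(6) - 4*(-1)^3*(6) + (-1)^2*(0)^2 - 4*(0)^3 - 27*(6)^2
  = 0 + (24) + 0 + (0) + (-972)
  = -948.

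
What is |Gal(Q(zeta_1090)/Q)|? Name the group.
|Gal(Q(zeta_1090)/Q)| = phi(1090) = 432; group ≅ (Z/1090Z)^* ≅ Z/4Z × Z/108Z

The n-th cyclotomic polynomial Φ_1090(x) is the minimal polynomial of zeta_1090 over Q and has degree phi(1090) = 432. So Q(zeta_1090) is a degree-432 Galois extension with Galois group (Z/1090Z)^*. By CRT, (Z/1090Z)^* ≅ (Z/2Z)^* × (Z/5Z)^* × (Z/109Z)^*. Each prime-power unit group is (Z/2Z)^* ≅ trivial group (order 1); (Z/5Z)^* ≅ Z/4Z; (Z/109Z)^* ≅ Z/108Z. Hence Gal(Q(zeta_1090)/Q) ≅ Z/4Z × Z/108Z.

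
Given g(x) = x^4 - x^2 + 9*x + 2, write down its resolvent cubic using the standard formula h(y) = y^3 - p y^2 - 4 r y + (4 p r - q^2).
h(y) = y^3 + y^2 - 8*y - 89

Identify coefficients: p = -1, q = 9, r = 2.
Plug into h(y) = y^3 - p y^2 - 4 r y + (4 p r - q^2):
  h(y) = y^3 - (-1) y^2 - 4*(2) y + (4*(-1)*(2) - (9)^2)
       = y^3 + (1) y^2 + (-8) y + (-89).
Simplifying: h(y) = y^3 + y^2 - 8*y - 89.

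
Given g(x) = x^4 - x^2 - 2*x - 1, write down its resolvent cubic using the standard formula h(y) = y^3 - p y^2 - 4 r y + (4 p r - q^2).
h(y) = y^3 + y^2 + 4*y

Identify coefficients: p = -1, q = -2, r = -1.
Plug into h(y) = y^3 - p y^2 - 4 r y + (4 p r - q^2):
  h(y) = y^3 - (-1) y^2 - 4*(-1) y + (4*(-1)*(-1) - (-2)^2)
       = y^3 + (1) y^2 + (4) y + (0).
Simplifying: h(y) = y^3 + y^2 + 4*y.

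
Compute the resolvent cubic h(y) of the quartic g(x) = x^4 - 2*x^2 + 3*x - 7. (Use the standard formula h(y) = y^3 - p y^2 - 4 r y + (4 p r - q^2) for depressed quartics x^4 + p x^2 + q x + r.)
h(y) = y^3 + 2*y^2 + 28*y + 47

Identify coefficients: p = -2, q = 3, r = -7.
Plug into h(y) = y^3 - p y^2 - 4 r y + (4 p r - q^2):
  h(y) = y^3 - (-2) y^2 - 4*(-7) y + (4*(-2)*(-7) - (3)^2)
       = y^3 + (2) y^2 + (28) y + (47).
Simplifying: h(y) = y^3 + 2*y^2 + 28*y + 47.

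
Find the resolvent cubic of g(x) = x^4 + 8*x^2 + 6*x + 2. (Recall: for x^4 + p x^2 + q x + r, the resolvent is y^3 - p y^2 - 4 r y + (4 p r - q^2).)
h(y) = y^3 - 8*y^2 - 8*y + 28

Identify coefficients: p = 8, q = 6, r = 2.
Plug into h(y) = y^3 - p y^2 - 4 r y + (4 p r - q^2):
  h(y) = y^3 - (8) y^2 - 4*(2) y + (4*(8)*(2) - (6)^2)
       = y^3 + (-8) y^2 + (-8) y + (28).
Simplifying: h(y) = y^3 - 8*y^2 - 8*y + 28.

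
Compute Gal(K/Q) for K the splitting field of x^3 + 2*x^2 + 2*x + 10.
Gal(K/Q) = S_3 (symmetric group of order 6)

Compute the discriminant of x^3 + (2)*x^2 + (2)*x + (10): Δ = -2316. Since Δ is not a rational square, the Galois group is not contained in A_3; it must be the full S_3 (irreducibility of the cubic rules out anything smaller).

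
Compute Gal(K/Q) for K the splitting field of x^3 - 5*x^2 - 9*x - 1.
Gal(K/Q) = S_3 (symmetric group of order 6)

Compute the discriminant of x^3 + (-5)*x^2 + (-9)*x + (-1): Δ = 3604. Since Δ is not a rational square, the Galois group is not contained in A_3; it must be the full S_3 (irreducibility of the cubic rules out anything smaller).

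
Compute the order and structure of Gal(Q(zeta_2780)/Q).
|Gal(Q(zeta_2780)/Q)| = phi(2780) = 1104; group ≅ (Z/2780Z)^* ≅ Z/2Z × Z/4Z × Z/138Z

The n-th cyclotomic polynomial Φ_2780(x) is the minimal polynomial of zeta_2780 over Q and has degree phi(2780) = 1104. So Q(zeta_2780) is a degree-1104 Galois extension with Galois group (Z/2780Z)^*. By CRT, (Z/2780Z)^* ≅ (Z/4Z)^* × (Z/5Z)^* × (Z/139Z)^*. Each prime-power unit group is (Z/4Z)^* ≅ Z/2Z; (Z/5Z)^* ≅ Z/4Z; (Z/139Z)^* ≅ Z/138Z. Hence Gal(Q(zeta_2780)/Q) ≅ Z/2Z × Z/4Z × Z/138Z.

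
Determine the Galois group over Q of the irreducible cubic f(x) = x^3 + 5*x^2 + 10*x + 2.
Gal(K/Q) = S_3 (symmetric group of order 6)

Compute the discriminant of x^3 + (5)*x^2 + (10)*x + (2): Δ = -808. Since Δ is not a rational square, the Galois group is not contained in A_3; it must be the full S_3 (irreducibility of the cubic rules out anything smaller).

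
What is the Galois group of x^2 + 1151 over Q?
Gal(K/Q) = Z/2Z (cyclic of order 2)

x^2 + 1151 is irreducible over Q since -1151 is not a rational square. The splitting field Q(sqrt(-1151)) has degree 2 over Q, and its unique nontrivial automorphism is sqrt(-1151) ↦ -sqrt(-1151). Hence Gal(Q(sqrt(-1151))/Q) = Z/2Z.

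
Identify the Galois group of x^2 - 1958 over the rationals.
Gal(K/Q) = Z/2Z (cyclic of order 2)

x^2 - 1958 is irreducible over Q since 1958 is not a rational square. The splitting field Q(sqrt(1958)) has degree 2 over Q, and its unique nontrivial automorphism is sqrt(1958) ↦ -sqrt(1958). Hence Gal(Q(sqrt(1958))/Q) = Z/2Z.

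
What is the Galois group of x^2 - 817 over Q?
Gal(K/Q) = Z/2Z (cyclic of order 2)

x^2 - 817 is irreducible over Q since 817 is not a rational square. The splitting field Q(sqrt(817)) has degree 2 over Q, and its unique nontrivial automorphism is sqrt(817) ↦ -sqrt(817). Hence Gal(Q(sqrt(817))/Q) = Z/2Z.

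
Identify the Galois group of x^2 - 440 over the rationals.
Gal(K/Q) = Z/2Z (cyclic of order 2)

x^2 - 440 is irreducible over Q since 440 is not a rational square. The splitting field Q(sqrt(440)) has degree 2 over Q, and its unique nontrivial automorphism is sqrt(440) ↦ -sqrt(440). Hence Gal(Q(sqrt(440))/Q) = Z/2Z.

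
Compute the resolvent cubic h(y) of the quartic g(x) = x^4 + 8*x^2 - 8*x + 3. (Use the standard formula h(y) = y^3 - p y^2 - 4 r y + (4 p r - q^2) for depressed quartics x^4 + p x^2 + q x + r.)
h(y) = y^3 - 8*y^2 - 12*y + 32

Identify coefficients: p = 8, q = -8, r = 3.
Plug into h(y) = y^3 - p y^2 - 4 r y + (4 p r - q^2):
  h(y) = y^3 - (8) y^2 - 4*(3) y + (4*(8)*(3) - (-8)^2)
       = y^3 + (-8) y^2 + (-12) y + (32).
Simplifying: h(y) = y^3 - 8*y^2 - 12*y + 32.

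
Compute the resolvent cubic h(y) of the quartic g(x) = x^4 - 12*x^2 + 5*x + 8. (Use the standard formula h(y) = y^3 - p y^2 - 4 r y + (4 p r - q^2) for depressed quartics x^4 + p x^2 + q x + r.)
h(y) = y^3 + 12*y^2 - 32*y - 409

Identify coefficients: p = -12, q = 5, r = 8.
Plug into h(y) = y^3 - p y^2 - 4 r y + (4 p r - q^2):
  h(y) = y^3 - (-12) y^2 - 4*(8) y + (4*(-12)*(8) - (5)^2)
       = y^3 + (12) y^2 + (-32) y + (-409).
Simplifying: h(y) = y^3 + 12*y^2 - 32*y - 409.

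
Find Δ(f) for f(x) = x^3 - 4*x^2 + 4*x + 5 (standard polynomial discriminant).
Δ = -835

For x^3 + a x^2 + b x + c the discriminant is Δ = 18 a b c - 4 a^3 c + a^2 b^2 - 4 b^3 - 27 c^2.
Plug a = -4, b = 4, c = 5:
  18*(-4)*(4)*(5) - 4*(-4)^3*(5) + (-4)^2*(4)^2 - 4*(4)^3 - 27*(5)^2
  = -1440 + (1280) + 256 + (-256) + (-675)
  = -835.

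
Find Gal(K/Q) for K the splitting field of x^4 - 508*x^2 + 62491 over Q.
Gal(K/Q) = V_4 (Klein four-group, Z/2Z × Z/2Z)

f factors as (x^2 - 299)(x^2 - 209), so the splitting field is K = Q(sqrt(299), sqrt(209)). The elements 299, 209, 62491 are all non-squares in Q, so sqrt(299) and sqrt(209) generate independent quadratic extensions. Thus [K:Q] = 4 and Gal(K/Q) is generated by the two order-2 automorphisms sqrt(299) ↦ -sqrt(299) and sqrt(209) ↦ -sqrt(209), giving V_4.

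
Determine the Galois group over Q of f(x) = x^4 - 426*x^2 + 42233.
Gal(K/Q) = V_4 (Klein four-group, Z/2Z × Z/2Z)

f factors as (x^2 - 157)(x^2 - 269), so the splitting field is K = Q(sqrt(157), sqrt(269)). The elements 157, 269, 42233 are all non-squares in Q, so sqrt(157) and sqrt(269) generate independent quadratic extensions. Thus [K:Q] = 4 and Gal(K/Q) is generated by the two order-2 automorphisms sqrt(157) ↦ -sqrt(157) and sqrt(269) ↦ -sqrt(269), giving V_4.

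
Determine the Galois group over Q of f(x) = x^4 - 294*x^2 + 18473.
Gal(K/Q) = V_4 (Klein four-group, Z/2Z × Z/2Z)

f factors as (x^2 - 203)(x^2 - 91), so the splitting field is K = Q(sqrt(203), sqrt(91)). The elements 203, 91, 18473 are all non-squares in Q, so sqrt(203) and sqrt(91) generate independent quadratic extensions. Thus [K:Q] = 4 and Gal(K/Q) is generated by the two order-2 automorphisms sqrt(203) ↦ -sqrt(203) and sqrt(91) ↦ -sqrt(91), giving V_4.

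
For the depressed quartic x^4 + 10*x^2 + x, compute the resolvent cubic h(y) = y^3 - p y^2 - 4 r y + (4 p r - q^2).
h(y) = y^3 - 10*y^2 - 1

Identify coefficients: p = 10, q = 1, r = 0.
Plug into h(y) = y^3 - p y^2 - 4 r y + (4 p r - q^2):
  h(y) = y^3 - (10) y^2 - 4*(0) y + (4*(10)*(0) - (1)^2)
       = y^3 + (-10) y^2 + (0) y + (-1).
Simplifying: h(y) = y^3 - 10*y^2 - 1.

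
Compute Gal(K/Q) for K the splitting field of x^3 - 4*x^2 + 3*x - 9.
Gal(K/Q) = S_3 (symmetric group of order 6)

Compute the discriminant of x^3 + (-4)*x^2 + (3)*x + (-9): Δ = -2511. Since Δ is not a rational square, the Galois group is not contained in A_3; it must be the full S_3 (irreducibility of the cubic rules out anything smaller).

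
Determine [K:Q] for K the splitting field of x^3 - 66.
[K:Q] = 6

x^3 - 66 has one real root r = 66^(1/3) and two complex roots r*zeta_3, r*zeta_3^2 where zeta_3 = e^(2*pi*i/3). The splitting field is Q(r, zeta_3). [Q(r):Q] = 3 and [Q(zeta_3):Q] = 2 with gcd = 1, so [Q(r, zeta_3):Q] = 3 * 2 = 6.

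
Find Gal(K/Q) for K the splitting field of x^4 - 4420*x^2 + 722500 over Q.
Gal(K/Q) = Z/2Z (cyclic of order 2)

f factors as (x^2 - 4250)(x^2 - 170), so the splitting field is K = Q(sqrt(4250), sqrt(170)). The squarefree part of 4250 is 170 and the squarefree part of 170 is also 170, so sqrt(4250) and sqrt(170) are both rational multiples of sqrt(170). Hence Q(sqrt(4250)) = Q(sqrt(170)) = Q(sqrt(170)), and the splitting field collapses to a single degree-2 extension with Galois group Z/2Z.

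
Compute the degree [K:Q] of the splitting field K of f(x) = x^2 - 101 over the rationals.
[K:Q] = 2

The polynomial x^2 - 101 is irreducible over Q since 101 is not a perfect square. Its splitting field is Q(sqrt(101)), which has degree 2 over Q.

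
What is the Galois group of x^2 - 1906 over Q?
Gal(K/Q) = Z/2Z (cyclic of order 2)

x^2 - 1906 is irreducible over Q since 1906 is not a rational square. The splitting field Q(sqrt(1906)) has degree 2 over Q, and its unique nontrivial automorphism is sqrt(1906) ↦ -sqrt(1906). Hence Gal(Q(sqrt(1906))/Q) = Z/2Z.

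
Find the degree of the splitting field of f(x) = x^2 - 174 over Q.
[K:Q] = 2

The polynomial x^2 - 174 is irreducible over Q since 174 is not a perfect square. Its splitting field is Q(sqrt(174)), which has degree 2 over Q.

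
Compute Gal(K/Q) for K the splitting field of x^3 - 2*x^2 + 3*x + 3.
Gal(K/Q) = S_3 (symmetric group of order 6)

Compute the discriminant of x^3 + (-2)*x^2 + (3)*x + (3): Δ = -543. Since Δ is not a rational square, the Galois group is not contained in A_3; it must be the full S_3 (irreducibility of the cubic rules out anything smaller).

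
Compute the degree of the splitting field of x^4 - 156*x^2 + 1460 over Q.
[K:Q] = 4

f factors as (x^2 - 10)(x^2 - 146); the splitting field is K = Q(sqrt(10), sqrt(146)). Since 10, 146, and 1460 are all non-squares in Q, the three subfields Q(sqrt(10)), Q(sqrt(146)), Q(sqrt(1460)) are distinct degree-2 extensions, so [K:Q] = 4 (Klein four Galois group).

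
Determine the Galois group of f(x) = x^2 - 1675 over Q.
Gal(K/Q) = Z/2Z (cyclic of order 2)

x^2 - 1675 is irreducible over Q since 1675 is not a rational square. The splitting field Q(sqrt(1675)) has degree 2 over Q, and its unique nontrivial automorphism is sqrt(1675) ↦ -sqrt(1675). Hence Gal(Q(sqrt(1675))/Q) = Z/2Z.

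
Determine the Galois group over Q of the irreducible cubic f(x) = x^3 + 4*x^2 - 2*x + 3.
Gal(K/Q) = S_3 (symmetric group of order 6)

Compute the discriminant of x^3 + (4)*x^2 + (-2)*x + (3): Δ = -1347. Since Δ is not a rational square, the Galois group is not contained in A_3; it must be the full S_3 (irreducibility of the cubic rules out anything smaller).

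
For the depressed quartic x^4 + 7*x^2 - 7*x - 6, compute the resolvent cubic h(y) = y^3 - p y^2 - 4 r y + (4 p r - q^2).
h(y) = y^3 - 7*y^2 + 24*y - 217

Identify coefficients: p = 7, q = -7, r = -6.
Plug into h(y) = y^3 - p y^2 - 4 r y + (4 p r - q^2):
  h(y) = y^3 - (7) y^2 - 4*(-6) y + (4*(7)*(-6) - (-7)^2)
       = y^3 + (-7) y^2 + (24) y + (-217).
Simplifying: h(y) = y^3 - 7*y^2 + 24*y - 217.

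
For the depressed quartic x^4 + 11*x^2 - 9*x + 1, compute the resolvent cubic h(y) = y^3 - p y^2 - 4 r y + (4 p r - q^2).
h(y) = y^3 - 11*y^2 - 4*y - 37

Identify coefficients: p = 11, q = -9, r = 1.
Plug into h(y) = y^3 - p y^2 - 4 r y + (4 p r - q^2):
  h(y) = y^3 - (11) y^2 - 4*(1) y + (4*(11)*(1) - (-9)^2)
       = y^3 + (-11) y^2 + (-4) y + (-37).
Simplifying: h(y) = y^3 - 11*y^2 - 4*y - 37.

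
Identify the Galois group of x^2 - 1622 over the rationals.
Gal(K/Q) = Z/2Z (cyclic of order 2)

x^2 - 1622 is irreducible over Q since 1622 is not a rational square. The splitting field Q(sqrt(1622)) has degree 2 over Q, and its unique nontrivial automorphism is sqrt(1622) ↦ -sqrt(1622). Hence Gal(Q(sqrt(1622))/Q) = Z/2Z.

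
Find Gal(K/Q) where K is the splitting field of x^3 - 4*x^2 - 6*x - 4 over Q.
Gal(K/Q) = S_3 (symmetric group of order 6)

Compute the discriminant of x^3 + (-4)*x^2 + (-6)*x + (-4): Δ = -1744. Since Δ is not a rational square, the Galois group is not contained in A_3; it must be the full S_3 (irreducibility of the cubic rules out anything smaller).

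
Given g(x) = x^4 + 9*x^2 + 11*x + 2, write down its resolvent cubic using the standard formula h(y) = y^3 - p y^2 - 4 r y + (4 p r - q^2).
h(y) = y^3 - 9*y^2 - 8*y - 49

Identify coefficients: p = 9, q = 11, r = 2.
Plug into h(y) = y^3 - p y^2 - 4 r y + (4 p r - q^2):
  h(y) = y^3 - (9) y^2 - 4*(2) y + (4*(9)*(2) - (11)^2)
       = y^3 + (-9) y^2 + (-8) y + (-49).
Simplifying: h(y) = y^3 - 9*y^2 - 8*y - 49.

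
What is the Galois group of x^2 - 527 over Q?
Gal(K/Q) = Z/2Z (cyclic of order 2)

x^2 - 527 is irreducible over Q since 527 is not a rational square. The splitting field Q(sqrt(527)) has degree 2 over Q, and its unique nontrivial automorphism is sqrt(527) ↦ -sqrt(527). Hence Gal(Q(sqrt(527))/Q) = Z/2Z.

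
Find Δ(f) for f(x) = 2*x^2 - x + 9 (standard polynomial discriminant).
Δ = -71

For a quadratic a x^2 + b x + c the discriminant is Δ = b^2 - 4ac = (-1)^2 - 4*(2)*(9) = 1 - (72) = -71.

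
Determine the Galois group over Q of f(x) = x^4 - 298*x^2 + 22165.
Gal(K/Q) = V_4 (Klein four-group, Z/2Z × Z/2Z)

f factors as (x^2 - 143)(x^2 - 155), so the splitting field is K = Q(sqrt(143), sqrt(155)). The elements 143, 155, 22165 are all non-squares in Q, so sqrt(143) and sqrt(155) generate independent quadratic extensions. Thus [K:Q] = 4 and Gal(K/Q) is generated by the two order-2 automorphisms sqrt(143) ↦ -sqrt(143) and sqrt(155) ↦ -sqrt(155), giving V_4.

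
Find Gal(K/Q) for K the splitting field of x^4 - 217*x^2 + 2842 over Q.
Gal(K/Q) = V_4 (Klein four-group, Z/2Z × Z/2Z)

f factors as (x^2 - 203)(x^2 - 14), so the splitting field is K = Q(sqrt(203), sqrt(14)). The elements 203, 14, 2842 are all non-squares in Q, so sqrt(203) and sqrt(14) generate independent quadratic extensions. Thus [K:Q] = 4 and Gal(K/Q) is generated by the two order-2 automorphisms sqrt(203) ↦ -sqrt(203) and sqrt(14) ↦ -sqrt(14), giving V_4.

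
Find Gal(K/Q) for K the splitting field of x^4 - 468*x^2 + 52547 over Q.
Gal(K/Q) = V_4 (Klein four-group, Z/2Z × Z/2Z)

f factors as (x^2 - 187)(x^2 - 281), so the splitting field is K = Q(sqrt(187), sqrt(281)). The elements 187, 281, 52547 are all non-squares in Q, so sqrt(187) and sqrt(281) generate independent quadratic extensions. Thus [K:Q] = 4 and Gal(K/Q) is generated by the two order-2 automorphisms sqrt(187) ↦ -sqrt(187) and sqrt(281) ↦ -sqrt(281), giving V_4.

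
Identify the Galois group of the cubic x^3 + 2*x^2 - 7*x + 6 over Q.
Gal(K/Q) = S_3 (symmetric group of order 6)

Compute the discriminant of x^3 + (2)*x^2 + (-7)*x + (6): Δ = -1108. Since Δ is not a rational square, the Galois group is not contained in A_3; it must be the full S_3 (irreducibility of the cubic rules out anything smaller).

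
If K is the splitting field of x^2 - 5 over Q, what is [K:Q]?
[K:Q] = 2

The polynomial x^2 - 5 is irreducible over Q since 5 is not a perfect square. Its splitting field is Q(sqrt(5)), which has degree 2 over Q.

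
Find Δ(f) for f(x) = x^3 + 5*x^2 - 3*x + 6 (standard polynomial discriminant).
Δ = -5259

For x^3 + a x^2 + b x + c the discriminant is Δ = 18 a b c - 4 a^3 c + a^2 b^2 - 4 b^3 - 27 c^2.
Plug a = 5, b = -3, c = 6:
  18*(5)*(-3)*(6) - 4*(5)^3*(6) + (5)^2*(-3)^2 - 4*(-3)^3 - 27*(6)^2
  = -1620 + (-3000) + 225 + (108) + (-972)
  = -5259.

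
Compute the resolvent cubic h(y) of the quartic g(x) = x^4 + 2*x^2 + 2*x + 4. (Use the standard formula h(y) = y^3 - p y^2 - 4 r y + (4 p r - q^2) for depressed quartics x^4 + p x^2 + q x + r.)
h(y) = y^3 - 2*y^2 - 16*y + 28

Identify coefficients: p = 2, q = 2, r = 4.
Plug into h(y) = y^3 - p y^2 - 4 r y + (4 p r - q^2):
  h(y) = y^3 - (2) y^2 - 4*(4) y + (4*(2)*(4) - (2)^2)
       = y^3 + (-2) y^2 + (-16) y + (28).
Simplifying: h(y) = y^3 - 2*y^2 - 16*y + 28.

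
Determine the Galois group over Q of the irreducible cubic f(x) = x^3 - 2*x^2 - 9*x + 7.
Gal(K/Q) = S_3 (symmetric group of order 6)

Compute the discriminant of x^3 + (-2)*x^2 + (-9)*x + (7): Δ = 4409. Since Δ is not a rational square, the Galois group is not contained in A_3; it must be the full S_3 (irreducibility of the cubic rules out anything smaller).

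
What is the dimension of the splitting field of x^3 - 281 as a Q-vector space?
[K:Q] = 6

x^3 - 281 has one real root r = 281^(1/3) and two complex roots r*zeta_3, r*zeta_3^2 where zeta_3 = e^(2*pi*i/3). The splitting field is Q(r, zeta_3). [Q(r):Q] = 3 and [Q(zeta_3):Q] = 2 with gcd = 1, so [Q(r, zeta_3):Q] = 3 * 2 = 6.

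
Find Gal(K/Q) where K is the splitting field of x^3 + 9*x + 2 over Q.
Gal(K/Q) = S_3 (symmetric group of order 6)

Compute the discriminant of x^3 + (0)*x^2 + (9)*x + (2): Δ = -3024. Since Δ is not a rational square, the Galois group is not contained in A_3; it must be the full S_3 (irreducibility of the cubic rules out anything smaller).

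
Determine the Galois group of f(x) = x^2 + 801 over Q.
Gal(K/Q) = Z/2Z (cyclic of order 2)

x^2 + 801 is irreducible over Q since -801 is not a rational square. The splitting field Q(sqrt(-801)) has degree 2 over Q, and its unique nontrivial automorphism is sqrt(-801) ↦ -sqrt(-801). Hence Gal(Q(sqrt(-801))/Q) = Z/2Z.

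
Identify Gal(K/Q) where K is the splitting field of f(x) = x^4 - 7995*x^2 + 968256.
Gal(K/Q) = Z/2Z (cyclic of order 2)

f factors as (x^2 - 7872)(x^2 - 123), so the splitting field is K = Q(sqrt(7872), sqrt(123)). The squarefree part of 7872 is 123 and the squarefree part of 123 is also 123, so sqrt(7872) and sqrt(123) are both rational multiples of sqrt(123). Hence Q(sqrt(7872)) = Q(sqrt(123)) = Q(sqrt(123)), and the splitting field collapses to a single degree-2 extension with Galois group Z/2Z.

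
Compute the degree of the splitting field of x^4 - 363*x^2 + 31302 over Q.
[K:Q] = 4

f factors as (x^2 - 141)(x^2 - 222); the splitting field is K = Q(sqrt(141), sqrt(222)). Since 141, 222, and 31302 are all non-squares in Q, the three subfields Q(sqrt(141)), Q(sqrt(222)), Q(sqrt(31302)) are distinct degree-2 extensions, so [K:Q] = 4 (Klein four Galois group).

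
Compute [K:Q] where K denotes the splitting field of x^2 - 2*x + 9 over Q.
[K:Q] = 2

The discriminant of x^2 + (-2)*x + (9) is b^2 - 4c = 4 - (36) = -32. Since -32 is not a perfect square in Q, the polynomial is irreducible over Q. Its two roots generate a degree-2 extension, so [K:Q] = 2.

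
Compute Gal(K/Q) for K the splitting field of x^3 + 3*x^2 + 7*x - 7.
Gal(K/Q) = S_3 (symmetric group of order 6)

Compute the discriminant of x^3 + (3)*x^2 + (7)*x + (-7): Δ = -4144. Since Δ is not a rational square, the Galois group is not contained in A_3; it must be the full S_3 (irreducibility of the cubic rules out anything smaller).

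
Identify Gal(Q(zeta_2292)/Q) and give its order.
|Gal(Q(zeta_2292)/Q)| = phi(2292) = 760; group ≅ (Z/2292Z)^* ≅ Z/2Z × Z/2Z × Z/190Z

The n-th cyclotomic polynomial Φ_2292(x) is the minimal polynomial of zeta_2292 over Q and has degree phi(2292) = 760. So Q(zeta_2292) is a degree-760 Galois extension with Galois group (Z/2292Z)^*. By CRT, (Z/2292Z)^* ≅ (Z/4Z)^* × (Z/3Z)^* × (Z/191Z)^*. Each prime-power unit group is (Z/4Z)^* ≅ Z/2Z; (Z/3Z)^* ≅ Z/2Z; (Z/191Z)^* ≅ Z/190Z. Hence Gal(Q(zeta_2292)/Q) ≅ Z/2Z × Z/2Z × Z/190Z.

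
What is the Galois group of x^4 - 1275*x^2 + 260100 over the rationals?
Gal(K/Q) = Z/2Z (cyclic of order 2)

f factors as (x^2 - 255)(x^2 - 1020), so the splitting field is K = Q(sqrt(255), sqrt(1020)). The squarefree part of 255 is 255 and the squarefree part of 1020 is also 255, so sqrt(255) and sqrt(1020) are both rational multiples of sqrt(255). Hence Q(sqrt(255)) = Q(sqrt(1020)) = Q(sqrt(255)), and the splitting field collapses to a single degree-2 extension with Galois group Z/2Z.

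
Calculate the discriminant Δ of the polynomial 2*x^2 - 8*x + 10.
Δ = -16

For a quadratic a x^2 + b x + c the discriminant is Δ = b^2 - 4ac = (-8)^2 - 4*(2)*(10) = 64 - (80) = -16.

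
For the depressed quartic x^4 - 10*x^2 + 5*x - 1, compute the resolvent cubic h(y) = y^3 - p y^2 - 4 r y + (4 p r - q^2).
h(y) = y^3 + 10*y^2 + 4*y + 15

Identify coefficients: p = -10, q = 5, r = -1.
Plug into h(y) = y^3 - p y^2 - 4 r y + (4 p r - q^2):
  h(y) = y^3 - (-10) y^2 - 4*(-1) y + (4*(-10)*(-1) - (5)^2)
       = y^3 + (10) y^2 + (4) y + (15).
Simplifying: h(y) = y^3 + 10*y^2 + 4*y + 15.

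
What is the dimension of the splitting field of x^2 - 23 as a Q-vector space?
[K:Q] = 2

The polynomial x^2 - 23 is irreducible over Q since 23 is not a perfect square. Its splitting field is Q(sqrt(23)), which has degree 2 over Q.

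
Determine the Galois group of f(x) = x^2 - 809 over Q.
Gal(K/Q) = Z/2Z (cyclic of order 2)

x^2 - 809 is irreducible over Q since 809 is not a rational square. The splitting field Q(sqrt(809)) has degree 2 over Q, and its unique nontrivial automorphism is sqrt(809) ↦ -sqrt(809). Hence Gal(Q(sqrt(809))/Q) = Z/2Z.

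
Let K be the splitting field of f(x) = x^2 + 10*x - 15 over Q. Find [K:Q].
[K:Q] = 2

The discriminant of x^2 + (10)*x + (-15) is b^2 - 4c = 100 - (-60) = 160. Since 160 is not a perfect square in Q, the polynomial is irreducible over Q. Its two roots generate a degree-2 extension, so [K:Q] = 2.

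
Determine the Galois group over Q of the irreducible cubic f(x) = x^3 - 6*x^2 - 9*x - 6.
Gal(K/Q) = S_3 (symmetric group of order 6)

Compute the discriminant of x^3 + (-6)*x^2 + (-9)*x + (-6): Δ = -6156. Since Δ is not a rational square, the Galois group is not contained in A_3; it must be the full S_3 (irreducibility of the cubic rules out anything smaller).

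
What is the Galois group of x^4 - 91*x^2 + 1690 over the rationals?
Gal(K/Q) = V_4 (Klein four-group, Z/2Z × Z/2Z)

f factors as (x^2 - 65)(x^2 - 26), so the splitting field is K = Q(sqrt(65), sqrt(26)). The elements 65, 26, 1690 are all non-squares in Q, so sqrt(65) and sqrt(26) generate independent quadratic extensions. Thus [K:Q] = 4 and Gal(K/Q) is generated by the two order-2 automorphisms sqrt(65) ↦ -sqrt(65) and sqrt(26) ↦ -sqrt(26), giving V_4.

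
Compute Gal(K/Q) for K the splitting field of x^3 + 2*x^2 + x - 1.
Gal(K/Q) = S_3 (symmetric group of order 6)

Compute the discriminant of x^3 + (2)*x^2 + (1)*x + (-1): Δ = -31. Since Δ is not a rational square, the Galois group is not contained in A_3; it must be the full S_3 (irreducibility of the cubic rules out anything smaller).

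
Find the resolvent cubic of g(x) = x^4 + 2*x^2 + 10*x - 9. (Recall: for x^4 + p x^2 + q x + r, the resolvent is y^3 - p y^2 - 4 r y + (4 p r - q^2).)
h(y) = y^3 - 2*y^2 + 36*y - 172

Identify coefficients: p = 2, q = 10, r = -9.
Plug into h(y) = y^3 - p y^2 - 4 r y + (4 p r - q^2):
  h(y) = y^3 - (2) y^2 - 4*(-9) y + (4*(2)*(-9) - (10)^2)
       = y^3 + (-2) y^2 + (36) y + (-172).
Simplifying: h(y) = y^3 - 2*y^2 + 36*y - 172.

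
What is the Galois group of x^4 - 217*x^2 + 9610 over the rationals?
Gal(K/Q) = V_4 (Klein four-group, Z/2Z × Z/2Z)

f factors as (x^2 - 155)(x^2 - 62), so the splitting field is K = Q(sqrt(155), sqrt(62)). The elements 155, 62, 9610 are all non-squares in Q, so sqrt(155) and sqrt(62) generate independent quadratic extensions. Thus [K:Q] = 4 and Gal(K/Q) is generated by the two order-2 automorphisms sqrt(155) ↦ -sqrt(155) and sqrt(62) ↦ -sqrt(62), giving V_4.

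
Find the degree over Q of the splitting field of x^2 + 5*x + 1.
[K:Q] = 2

The discriminant of x^2 + (5)*x + (1) is b^2 - 4c = 25 - (4) = 21. Since 21 is not a perfect square in Q, the polynomial is irreducible over Q. Its two roots generate a degree-2 extension, so [K:Q] = 2.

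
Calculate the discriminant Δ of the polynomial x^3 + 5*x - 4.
Δ = -932

For a depressed cubic x^3 + p x + q the discriminant is Δ = -4 p^3 - 27 q^2 = -4*(5)^3 - 27*(-4)^2 = -500 - 432 = -932.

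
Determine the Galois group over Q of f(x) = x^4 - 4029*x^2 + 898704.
Gal(K/Q) = Z/2Z (cyclic of order 2)

f factors as (x^2 - 3792)(x^2 - 237), so the splitting field is K = Q(sqrt(3792), sqrt(237)). The squarefree part of 3792 is 237 and the squarefree part of 237 is also 237, so sqrt(3792) and sqrt(237) are both rational multiples of sqrt(237). Hence Q(sqrt(3792)) = Q(sqrt(237)) = Q(sqrt(237)), and the splitting field collapses to a single degree-2 extension with Galois group Z/2Z.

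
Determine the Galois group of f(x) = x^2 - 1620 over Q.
Gal(K/Q) = Z/2Z (cyclic of order 2)

x^2 - 1620 is irreducible over Q since 1620 is not a rational square. The splitting field Q(sqrt(1620)) has degree 2 over Q, and its unique nontrivial automorphism is sqrt(1620) ↦ -sqrt(1620). Hence Gal(Q(sqrt(1620))/Q) = Z/2Z.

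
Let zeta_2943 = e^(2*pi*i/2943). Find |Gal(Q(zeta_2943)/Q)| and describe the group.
|Gal(Q(zeta_2943)/Q)| = phi(2943) = 1944; group ≅ (Z/2943Z)^* ≅ Z/18Z × Z/108Z

The n-th cyclotomic polynomial Φ_2943(x) is the minimal polynomial of zeta_2943 over Q and has degree phi(2943) = 1944. So Q(zeta_2943) is a degree-1944 Galois extension with Galois group (Z/2943Z)^*. By CRT, (Z/2943Z)^* ≅ (Z/27Z)^* × (Z/109Z)^*. Each prime-power unit group is (Z/27Z)^* ≅ Z/18Z; (Z/109Z)^* ≅ Z/108Z. Hence Gal(Q(zeta_2943)/Q) ≅ Z/18Z × Z/108Z.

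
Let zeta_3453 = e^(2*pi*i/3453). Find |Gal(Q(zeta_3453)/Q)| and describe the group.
|Gal(Q(zeta_3453)/Q)| = phi(3453) = 2300; group ≅ (Z/3453Z)^* ≅ Z/2Z × Z/1150Z

The n-th cyclotomic polynomial Φ_3453(x) is the minimal polynomial of zeta_3453 over Q and has degree phi(3453) = 2300. So Q(zeta_3453) is a degree-2300 Galois extension with Galois group (Z/3453Z)^*. By CRT, (Z/3453Z)^* ≅ (Z/3Z)^* × (Z/1151Z)^*. Each prime-power unit group is (Z/3Z)^* ≅ Z/2Z; (Z/1151Z)^* ≅ Z/1150Z. Hence Gal(Q(zeta_3453)/Q) ≅ Z/2Z × Z/1150Z.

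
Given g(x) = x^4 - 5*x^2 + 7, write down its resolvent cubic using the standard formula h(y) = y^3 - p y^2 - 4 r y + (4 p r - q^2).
h(y) = y^3 + 5*y^2 - 28*y - 140

Identify coefficients: p = -5, q = 0, r = 7.
Plug into h(y) = y^3 - p y^2 - 4 r y + (4 p r - q^2):
  h(y) = y^3 - (-5) y^2 - 4*(7) y + (4*(-5)*(7) - (0)^2)
       = y^3 + (5) y^2 + (-28) y + (-140).
Simplifying: h(y) = y^3 + 5*y^2 - 28*y - 140.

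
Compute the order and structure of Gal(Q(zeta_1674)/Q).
|Gal(Q(zeta_1674)/Q)| = phi(1674) = 540; group ≅ (Z/1674Z)^* ≅ Z/18Z × Z/30Z

The n-th cyclotomic polynomial Φ_1674(x) is the minimal polynomial of zeta_1674 over Q and has degree phi(1674) = 540. So Q(zeta_1674) is a degree-540 Galois extension with Galois group (Z/1674Z)^*. By CRT, (Z/1674Z)^* ≅ (Z/2Z)^* × (Z/27Z)^* × (Z/31Z)^*. Each prime-power unit group is (Z/2Z)^* ≅ trivial group (order 1); (Z/27Z)^* ≅ Z/18Z; (Z/31Z)^* ≅ Z/30Z. Hence Gal(Q(zeta_1674)/Q) ≅ Z/18Z × Z/30Z.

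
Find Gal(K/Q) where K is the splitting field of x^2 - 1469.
Gal(K/Q) = Z/2Z (cyclic of order 2)

x^2 - 1469 is irreducible over Q since 1469 is not a rational square. The splitting field Q(sqrt(1469)) has degree 2 over Q, and its unique nontrivial automorphism is sqrt(1469) ↦ -sqrt(1469). Hence Gal(Q(sqrt(1469))/Q) = Z/2Z.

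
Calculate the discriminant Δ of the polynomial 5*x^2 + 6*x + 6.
Δ = -84

For a quadratic a x^2 + b x + c the discriminant is Δ = b^2 - 4ac = (6)^2 - 4*(5)*(6) = 36 - (120) = -84.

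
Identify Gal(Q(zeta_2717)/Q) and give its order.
|Gal(Q(zeta_2717)/Q)| = phi(2717) = 2160; group ≅ (Z/2717Z)^* ≅ Z/10Z × Z/12Z × Z/18Z

The n-th cyclotomic polynomial Φ_2717(x) is the minimal polynomial of zeta_2717 over Q and has degree phi(2717) = 2160. So Q(zeta_2717) is a degree-2160 Galois extension with Galois group (Z/2717Z)^*. By CRT, (Z/2717Z)^* ≅ (Z/11Z)^* × (Z/13Z)^* × (Z/19Z)^*. Each prime-power unit group is (Z/11Z)^* ≅ Z/10Z; (Z/13Z)^* ≅ Z/12Z; (Z/19Z)^* ≅ Z/18Z. Hence Gal(Q(zeta_2717)/Q) ≅ Z/10Z × Z/12Z × Z/18Z.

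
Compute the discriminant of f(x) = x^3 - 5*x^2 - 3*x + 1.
Δ = 1076

For x^3 + a x^2 + b x + c the discriminant is Δ = 18 a b c - 4 a^3 c + a^2 b^2 - 4 b^3 - 27 c^2.
Plug a = -5, b = -3, c = 1:
  18*(-5)*(-3)*(1) - 4*(-5)^3*(1) + (-5)^2*(-3)^2 - 4*(-3)^3 - 27*(1)^2
  = 270 + (500) + 225 + (108) + (-27)
  = 1076.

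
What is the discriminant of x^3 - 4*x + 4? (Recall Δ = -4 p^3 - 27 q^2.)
Δ = -176

For a depressed cubic x^3 + p x + q the discriminant is Δ = -4 p^3 - 27 q^2 = -4*(-4)^3 - 27*(4)^2 = 256 - 432 = -176.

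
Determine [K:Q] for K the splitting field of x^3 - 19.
[K:Q] = 6

x^3 - 19 has one real root r = 19^(1/3) and two complex roots r*zeta_3, r*zeta_3^2 where zeta_3 = e^(2*pi*i/3). The splitting field is Q(r, zeta_3). [Q(r):Q] = 3 and [Q(zeta_3):Q] = 2 with gcd = 1, so [Q(r, zeta_3):Q] = 3 * 2 = 6.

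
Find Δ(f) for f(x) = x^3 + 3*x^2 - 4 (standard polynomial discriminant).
Δ = 0

For x^3 + a x^2 + b x + c the discriminant is Δ = 18 a b c - 4 a^3 c + a^2 b^2 - 4 b^3 - 27 c^2.
Plug a = 3, b = 0, c = -4:
  18*(3)*(0)*(-4) - 4*(3)^3*(-4) + (3)^2*(0)^2 - 4*(0)^3 - 27*(-4)^2
  = 0 + (432) + 0 + (0) + (-432)
  = 0.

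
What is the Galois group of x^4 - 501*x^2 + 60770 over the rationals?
Gal(K/Q) = V_4 (Klein four-group, Z/2Z × Z/2Z)

f factors as (x^2 - 295)(x^2 - 206), so the splitting field is K = Q(sqrt(295), sqrt(206)). The elements 295, 206, 60770 are all non-squares in Q, so sqrt(295) and sqrt(206) generate independent quadratic extensions. Thus [K:Q] = 4 and Gal(K/Q) is generated by the two order-2 automorphisms sqrt(295) ↦ -sqrt(295) and sqrt(206) ↦ -sqrt(206), giving V_4.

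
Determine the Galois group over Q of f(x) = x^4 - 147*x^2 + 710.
Gal(K/Q) = V_4 (Klein four-group, Z/2Z × Z/2Z)

f factors as (x^2 - 142)(x^2 - 5), so the splitting field is K = Q(sqrt(142), sqrt(5)). The elements 142, 5, 710 are all non-squares in Q, so sqrt(142) and sqrt(5) generate independent quadratic extensions. Thus [K:Q] = 4 and Gal(K/Q) is generated by the two order-2 automorphisms sqrt(142) ↦ -sqrt(142) and sqrt(5) ↦ -sqrt(5), giving V_4.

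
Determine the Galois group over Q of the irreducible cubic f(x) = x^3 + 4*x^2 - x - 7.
Gal(K/Q) = S_3 (symmetric group of order 6)

Compute the discriminant of x^3 + (4)*x^2 + (-1)*x + (-7): Δ = 993. Since Δ is not a rational square, the Galois group is not contained in A_3; it must be the full S_3 (irreducibility of the cubic rules out anything smaller).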